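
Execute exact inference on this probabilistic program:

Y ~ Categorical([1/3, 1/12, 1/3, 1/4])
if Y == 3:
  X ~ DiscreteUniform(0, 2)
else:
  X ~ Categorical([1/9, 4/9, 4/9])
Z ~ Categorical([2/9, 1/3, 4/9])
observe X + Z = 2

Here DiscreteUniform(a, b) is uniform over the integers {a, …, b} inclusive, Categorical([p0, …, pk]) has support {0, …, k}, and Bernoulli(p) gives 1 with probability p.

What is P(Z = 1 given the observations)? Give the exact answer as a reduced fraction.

Enumerate traces; 12 have nonzero weight after conditioning:
  (Y=0, X=0, Z=2) weight 4/243
  (Y=0, X=1, Z=1) weight 4/81
  (Y=0, X=2, Z=0) weight 8/243
  (Y=1, X=0, Z=2) weight 1/243
  (Y=1, X=1, Z=1) weight 1/81
  (Y=1, X=2, Z=0) weight 2/243
  (Y=2, X=0, Z=2) weight 4/243
  (Y=2, X=1, Z=1) weight 4/81
  … 4 more
Group by Z:
  weight(Z=0) = 5/54
  weight(Z=1) = 5/36
  weight(Z=2) = 2/27
Total weight = 5/54 + 5/36 + 2/27 = 11/36
P(Z=0 | obs) = 5/54 / 11/36 = 10/33
P(Z=1 | obs) = 5/36 / 11/36 = 5/11
P(Z=2 | obs) = 2/27 / 11/36 = 8/33

P(Z = 1 | obs) = 5/11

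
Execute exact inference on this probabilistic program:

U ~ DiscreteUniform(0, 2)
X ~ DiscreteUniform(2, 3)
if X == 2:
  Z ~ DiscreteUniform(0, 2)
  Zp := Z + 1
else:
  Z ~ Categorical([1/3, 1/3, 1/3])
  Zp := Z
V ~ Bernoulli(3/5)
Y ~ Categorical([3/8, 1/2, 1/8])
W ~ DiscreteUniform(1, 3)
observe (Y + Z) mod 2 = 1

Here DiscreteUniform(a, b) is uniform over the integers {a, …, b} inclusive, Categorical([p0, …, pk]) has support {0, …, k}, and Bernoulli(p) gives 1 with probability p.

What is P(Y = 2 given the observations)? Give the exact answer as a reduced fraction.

P(Y = 2 | obs) = 1/12

Enumerate traces; 144 have nonzero weight after conditioning:
  (U=0, X=2, Z=0, V=0, Y=1, W=1) weight 1/270
  (U=0, X=2, Z=0, V=0, Y=1, W=2) weight 1/270
  (U=0, X=2, Z=0, V=0, Y=1, W=3) weight 1/270
  (U=0, X=2, Z=0, V=1, Y=1, W=1) weight 1/180
  (U=0, X=2, Z=0, V=1, Y=1, W=2) weight 1/180
  (U=0, X=2, Z=0, V=1, Y=1, W=3) weight 1/180
  (U=0, X=2, Z=1, V=0, Y=0, W=1) weight 1/360
  (U=0, X=2, Z=1, V=0, Y=0, W=2) weight 1/360
  (U=0, X=2, Z=1, V=0, Y=2, W=1) weight 1/1080
  … 135 more
Group by Y:
  weight(Y=0) = 1/8
  weight(Y=1) = 1/3
  weight(Y=2) = 1/24
Total weight = 1/8 + 1/3 + 1/24 = 1/2
P(Y=0 | obs) = 1/8 / 1/2 = 1/4
P(Y=1 | obs) = 1/3 / 1/2 = 2/3
P(Y=2 | obs) = 1/24 / 1/2 = 1/12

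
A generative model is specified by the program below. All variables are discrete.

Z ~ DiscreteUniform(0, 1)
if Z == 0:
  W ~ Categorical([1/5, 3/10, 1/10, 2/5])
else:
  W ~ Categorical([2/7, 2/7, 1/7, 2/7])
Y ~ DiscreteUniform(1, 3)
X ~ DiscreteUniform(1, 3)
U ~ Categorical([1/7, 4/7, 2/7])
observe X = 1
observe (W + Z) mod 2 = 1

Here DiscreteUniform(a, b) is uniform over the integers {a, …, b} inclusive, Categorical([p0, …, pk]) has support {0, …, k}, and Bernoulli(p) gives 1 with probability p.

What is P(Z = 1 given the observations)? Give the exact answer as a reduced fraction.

P(Z = 1 | obs) = 30/79

Enumerate traces; 36 have nonzero weight after conditioning:
  (Z=0, W=1, Y=1, X=1, U=0) weight 1/420
  (Z=0, W=1, Y=1, X=1, U=1) weight 1/105
  (Z=0, W=1, Y=1, X=1, U=2) weight 1/210
  (Z=0, W=1, Y=2, X=1, U=0) weight 1/420
  (Z=0, W=1, Y=2, X=1, U=1) weight 1/105
  (Z=0, W=1, Y=2, X=1, U=2) weight 1/210
  (Z=0, W=1, Y=3, X=1, U=0) weight 1/420
  (Z=0, W=1, Y=3, X=1, U=1) weight 1/105
  (Z=1, W=0, Y=1, X=1, U=0) weight 1/441
  … 27 more
Group by Z:
  weight(Z=0) = 7/60
  weight(Z=1) = 1/14
Total weight = 7/60 + 1/14 = 79/420
P(Z=0 | obs) = 7/60 / 79/420 = 49/79
P(Z=1 | obs) = 1/14 / 79/420 = 30/79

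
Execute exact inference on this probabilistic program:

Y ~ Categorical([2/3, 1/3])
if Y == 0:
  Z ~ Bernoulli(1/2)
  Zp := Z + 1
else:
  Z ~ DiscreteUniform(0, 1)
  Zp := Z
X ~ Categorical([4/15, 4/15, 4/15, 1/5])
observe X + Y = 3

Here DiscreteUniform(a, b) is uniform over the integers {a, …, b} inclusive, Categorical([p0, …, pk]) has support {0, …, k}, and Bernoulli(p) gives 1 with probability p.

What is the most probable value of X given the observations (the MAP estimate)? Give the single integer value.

argmax_v P(X = v | obs) = 3

Enumerate traces; 4 have nonzero weight after conditioning:
  (Y=0, Z=0, X=3) weight 1/15
  (Y=0, Z=1, X=3) weight 1/15
  (Y=1, Z=0, X=2) weight 2/45
  (Y=1, Z=1, X=2) weight 2/45
Group by X:
  weight(X=2) = 4/45
  weight(X=3) = 2/15
Total weight = 4/45 + 2/15 = 2/9
P(X=2 | obs) = 4/45 / 2/9 = 2/5
P(X=3 | obs) = 2/15 / 2/9 = 3/5
argmax = 3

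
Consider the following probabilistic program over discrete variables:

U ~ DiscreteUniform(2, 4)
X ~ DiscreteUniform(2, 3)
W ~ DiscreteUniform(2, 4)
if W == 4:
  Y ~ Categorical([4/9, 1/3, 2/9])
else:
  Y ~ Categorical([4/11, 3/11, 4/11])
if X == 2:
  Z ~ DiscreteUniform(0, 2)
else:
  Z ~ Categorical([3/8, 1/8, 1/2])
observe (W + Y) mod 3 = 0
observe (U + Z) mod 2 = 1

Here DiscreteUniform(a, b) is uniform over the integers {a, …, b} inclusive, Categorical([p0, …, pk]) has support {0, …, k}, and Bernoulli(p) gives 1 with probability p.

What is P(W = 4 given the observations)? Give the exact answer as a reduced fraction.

P(W = 4 | obs) = 22/85

Enumerate traces; 24 have nonzero weight after conditioning:
  (U=2, X=2, W=2, Y=1, Z=1) weight 1/198
  (U=2, X=2, W=3, Y=0, Z=1) weight 2/297
  (U=2, X=2, W=4, Y=2, Z=1) weight 1/243
  (U=2, X=3, W=2, Y=1, Z=1) weight 1/528
  (U=2, X=3, W=3, Y=0, Z=1) weight 1/396
  (U=2, X=3, W=4, Y=2, Z=1) weight 1/648
  (U=3, X=2, W=2, Y=1, Z=0) weight 1/198
  (U=3, X=2, W=2, Y=1, Z=2) weight 1/198
  … 16 more
Group by W:
  weight(W=2) = 59/1584
  weight(W=3) = 59/1188
  weight(W=4) = 59/1944
Total weight = 59/1584 + 59/1188 + 59/1944 = 5015/42768
P(W=2 | obs) = 59/1584 / 5015/42768 = 27/85
P(W=3 | obs) = 59/1188 / 5015/42768 = 36/85
P(W=4 | obs) = 59/1944 / 5015/42768 = 22/85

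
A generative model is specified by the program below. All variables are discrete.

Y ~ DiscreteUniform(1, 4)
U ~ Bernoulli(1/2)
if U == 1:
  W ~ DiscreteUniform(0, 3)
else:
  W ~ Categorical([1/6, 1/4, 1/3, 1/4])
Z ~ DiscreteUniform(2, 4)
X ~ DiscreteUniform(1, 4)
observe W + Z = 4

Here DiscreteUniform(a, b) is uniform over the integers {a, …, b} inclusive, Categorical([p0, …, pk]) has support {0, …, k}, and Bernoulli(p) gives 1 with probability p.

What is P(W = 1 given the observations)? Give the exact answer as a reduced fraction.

Enumerate traces; 96 have nonzero weight after conditioning:
  (Y=1, U=0, W=0, Z=4, X=1) weight 1/576
  (Y=1, U=0, W=0, Z=4, X=2) weight 1/576
  (Y=1, U=0, W=0, Z=4, X=3) weight 1/576
  (Y=1, U=0, W=0, Z=4, X=4) weight 1/576
  (Y=1, U=0, W=1, Z=3, X=1) weight 1/384
  (Y=1, U=0, W=1, Z=3, X=2) weight 1/384
  (Y=1, U=0, W=1, Z=3, X=3) weight 1/384
  (Y=1, U=0, W=1, Z=3, X=4) weight 1/384
  (Y=1, U=0, W=2, Z=2, X=1) weight 1/288
  … 87 more
Group by W:
  weight(W=0) = 5/72
  weight(W=1) = 1/12
  weight(W=2) = 7/72
Total weight = 5/72 + 1/12 + 7/72 = 1/4
P(W=0 | obs) = 5/72 / 1/4 = 5/18
P(W=1 | obs) = 1/12 / 1/4 = 1/3
P(W=2 | obs) = 7/72 / 1/4 = 7/18

P(W = 1 | obs) = 1/3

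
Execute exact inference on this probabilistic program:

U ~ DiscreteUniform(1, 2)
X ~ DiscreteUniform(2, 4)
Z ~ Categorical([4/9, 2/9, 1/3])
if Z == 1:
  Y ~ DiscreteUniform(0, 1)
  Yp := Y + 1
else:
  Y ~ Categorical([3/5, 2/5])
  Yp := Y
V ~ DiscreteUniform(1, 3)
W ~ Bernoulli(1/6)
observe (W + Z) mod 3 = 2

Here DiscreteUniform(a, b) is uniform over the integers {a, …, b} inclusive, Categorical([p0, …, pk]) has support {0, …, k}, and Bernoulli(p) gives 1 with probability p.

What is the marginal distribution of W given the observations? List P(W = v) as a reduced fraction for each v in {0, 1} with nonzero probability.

P(W=0) = 15/17, P(W=1) = 2/17

Enumerate traces; 72 have nonzero weight after conditioning:
  (U=1, X=2, Z=1, Y=0, V=1, W=1) weight 1/972
  (U=1, X=2, Z=1, Y=0, V=2, W=1) weight 1/972
  (U=1, X=2, Z=1, Y=0, V=3, W=1) weight 1/972
  (U=1, X=2, Z=1, Y=1, V=1, W=1) weight 1/972
  (U=1, X=2, Z=1, Y=1, V=2, W=1) weight 1/972
  (U=1, X=2, Z=1, Y=1, V=3, W=1) weight 1/972
  (U=1, X=2, Z=2, Y=0, V=1, W=0) weight 1/108
  (U=1, X=2, Z=2, Y=0, V=2, W=0) weight 1/108
  … 64 more
Group by W:
  weight(W=0) = 5/18
  weight(W=1) = 1/27
Total weight = 5/18 + 1/27 = 17/54
P(W=0 | obs) = 5/18 / 17/54 = 15/17
P(W=1 | obs) = 1/27 / 17/54 = 2/17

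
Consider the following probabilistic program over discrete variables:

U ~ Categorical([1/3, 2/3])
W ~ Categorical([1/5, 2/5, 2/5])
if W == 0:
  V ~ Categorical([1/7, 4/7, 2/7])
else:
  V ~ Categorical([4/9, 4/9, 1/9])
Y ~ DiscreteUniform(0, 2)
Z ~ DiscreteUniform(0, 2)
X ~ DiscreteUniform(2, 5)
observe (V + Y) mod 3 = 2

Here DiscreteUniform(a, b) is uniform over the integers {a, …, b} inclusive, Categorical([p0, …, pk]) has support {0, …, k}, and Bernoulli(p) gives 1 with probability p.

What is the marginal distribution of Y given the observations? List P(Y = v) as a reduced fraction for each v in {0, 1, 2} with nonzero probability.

Enumerate traces; 216 have nonzero weight after conditioning:
  (U=0, W=0, V=0, Y=2, Z=0, X=2) weight 1/3780
  (U=0, W=0, V=0, Y=2, Z=0, X=3) weight 1/3780
  (U=0, W=0, V=0, Y=2, Z=0, X=4) weight 1/3780
  (U=0, W=0, V=0, Y=2, Z=0, X=5) weight 1/3780
  (U=0, W=0, V=0, Y=2, Z=1, X=2) weight 1/3780
  (U=0, W=0, V=0, Y=2, Z=1, X=3) weight 1/3780
  (U=0, W=0, V=0, Y=2, Z=1, X=4) weight 1/3780
  (U=0, W=0, V=0, Y=2, Z=1, X=5) weight 1/3780
  (U=0, W=0, V=1, Y=1, Z=0, X=2) weight 1/945
  (U=0, W=0, V=2, Y=0, Z=0, X=2) weight 1/1890
  … 206 more
Group by Y:
  weight(Y=0) = 46/945
  weight(Y=1) = 148/945
  weight(Y=2) = 121/945
Total weight = 46/945 + 148/945 + 121/945 = 1/3
P(Y=0 | obs) = 46/945 / 1/3 = 46/315
P(Y=1 | obs) = 148/945 / 1/3 = 148/315
P(Y=2 | obs) = 121/945 / 1/3 = 121/315

P(Y=0) = 46/315, P(Y=1) = 148/315, P(Y=2) = 121/315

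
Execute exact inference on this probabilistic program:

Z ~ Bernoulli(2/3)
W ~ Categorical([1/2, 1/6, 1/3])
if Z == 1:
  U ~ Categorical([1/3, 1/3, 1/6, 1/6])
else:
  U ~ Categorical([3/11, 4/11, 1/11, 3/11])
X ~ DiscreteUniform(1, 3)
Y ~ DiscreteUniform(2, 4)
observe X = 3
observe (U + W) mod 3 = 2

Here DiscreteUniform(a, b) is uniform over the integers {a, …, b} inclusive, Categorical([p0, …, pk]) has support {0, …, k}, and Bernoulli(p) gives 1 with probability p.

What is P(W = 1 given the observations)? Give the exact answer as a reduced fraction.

Enumerate traces; 24 have nonzero weight after conditioning:
  (Z=0, W=0, U=2, X=3, Y=2) weight 1/594
  (Z=0, W=0, U=2, X=3, Y=3) weight 1/594
  (Z=0, W=0, U=2, X=3, Y=4) weight 1/594
  (Z=0, W=1, U=1, X=3, Y=2) weight 2/891
  (Z=0, W=1, U=1, X=3, Y=3) weight 2/891
  (Z=0, W=1, U=1, X=3, Y=4) weight 2/891
  (Z=0, W=2, U=0, X=3, Y=2) weight 1/297
  (Z=0, W=2, U=0, X=3, Y=3) weight 1/297
  … 16 more
Group by W:
  weight(W=0) = 7/297
  weight(W=1) = 17/891
  weight(W=2) = 17/297
Total weight = 7/297 + 17/891 + 17/297 = 89/891
P(W=0 | obs) = 7/297 / 89/891 = 21/89
P(W=1 | obs) = 17/891 / 89/891 = 17/89
P(W=2 | obs) = 17/297 / 89/891 = 51/89

P(W = 1 | obs) = 17/89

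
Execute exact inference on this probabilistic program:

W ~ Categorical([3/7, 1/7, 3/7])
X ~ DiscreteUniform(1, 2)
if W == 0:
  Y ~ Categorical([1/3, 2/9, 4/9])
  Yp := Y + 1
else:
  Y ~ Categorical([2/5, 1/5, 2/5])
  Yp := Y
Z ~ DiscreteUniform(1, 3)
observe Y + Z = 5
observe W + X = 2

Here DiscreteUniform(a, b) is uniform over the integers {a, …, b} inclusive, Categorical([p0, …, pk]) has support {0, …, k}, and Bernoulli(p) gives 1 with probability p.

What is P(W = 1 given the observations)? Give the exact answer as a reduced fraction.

P(W = 1 | obs) = 3/13

Enumerate traces; 2 have nonzero weight after conditioning:
  (W=0, X=2, Y=2, Z=3) weight 2/63
  (W=1, X=1, Y=2, Z=3) weight 1/105
Group by W:
  weight(W=0) = 2/63
  weight(W=1) = 1/105
Total weight = 2/63 + 1/105 = 13/315
P(W=0 | obs) = 2/63 / 13/315 = 10/13
P(W=1 | obs) = 1/105 / 13/315 = 3/13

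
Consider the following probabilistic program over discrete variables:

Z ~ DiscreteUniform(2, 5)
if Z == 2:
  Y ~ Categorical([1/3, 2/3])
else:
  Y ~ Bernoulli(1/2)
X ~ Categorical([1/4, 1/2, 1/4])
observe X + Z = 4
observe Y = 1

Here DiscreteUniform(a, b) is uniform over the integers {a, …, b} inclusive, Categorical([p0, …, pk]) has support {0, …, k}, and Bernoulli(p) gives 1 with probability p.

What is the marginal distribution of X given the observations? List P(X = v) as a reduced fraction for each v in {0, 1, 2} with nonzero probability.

P(X=0) = 3/13, P(X=1) = 6/13, P(X=2) = 4/13

Enumerate traces; 3 have nonzero weight after conditioning:
  (Z=2, Y=1, X=2) weight 1/24
  (Z=3, Y=1, X=1) weight 1/16
  (Z=4, Y=1, X=0) weight 1/32
Group by X:
  weight(X=0) = 1/32
  weight(X=1) = 1/16
  weight(X=2) = 1/24
Total weight = 1/32 + 1/16 + 1/24 = 13/96
P(X=0 | obs) = 1/32 / 13/96 = 3/13
P(X=1 | obs) = 1/16 / 13/96 = 6/13
P(X=2 | obs) = 1/24 / 13/96 = 4/13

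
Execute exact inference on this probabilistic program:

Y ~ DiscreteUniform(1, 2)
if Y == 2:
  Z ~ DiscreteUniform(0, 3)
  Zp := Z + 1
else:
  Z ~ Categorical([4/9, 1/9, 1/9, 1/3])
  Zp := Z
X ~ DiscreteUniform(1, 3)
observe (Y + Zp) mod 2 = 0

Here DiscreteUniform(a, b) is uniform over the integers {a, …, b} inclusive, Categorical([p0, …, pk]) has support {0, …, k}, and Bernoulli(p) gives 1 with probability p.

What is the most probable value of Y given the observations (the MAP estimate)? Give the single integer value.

argmax_v P(Y = v | obs) = 2

Enumerate traces; 12 have nonzero weight after conditioning:
  (Y=1, Z=1, X=1) weight 1/54
  (Y=1, Z=1, X=2) weight 1/54
  (Y=1, Z=1, X=3) weight 1/54
  (Y=1, Z=3, X=1) weight 1/18
  (Y=1, Z=3, X=2) weight 1/18
  (Y=1, Z=3, X=3) weight 1/18
  (Y=2, Z=1, X=1) weight 1/24
  (Y=2, Z=1, X=2) weight 1/24
  … 4 more
Group by Y:
  weight(Y=1) = 2/9
  weight(Y=2) = 1/4
Total weight = 2/9 + 1/4 = 17/36
P(Y=1 | obs) = 2/9 / 17/36 = 8/17
P(Y=2 | obs) = 1/4 / 17/36 = 9/17
argmax = 2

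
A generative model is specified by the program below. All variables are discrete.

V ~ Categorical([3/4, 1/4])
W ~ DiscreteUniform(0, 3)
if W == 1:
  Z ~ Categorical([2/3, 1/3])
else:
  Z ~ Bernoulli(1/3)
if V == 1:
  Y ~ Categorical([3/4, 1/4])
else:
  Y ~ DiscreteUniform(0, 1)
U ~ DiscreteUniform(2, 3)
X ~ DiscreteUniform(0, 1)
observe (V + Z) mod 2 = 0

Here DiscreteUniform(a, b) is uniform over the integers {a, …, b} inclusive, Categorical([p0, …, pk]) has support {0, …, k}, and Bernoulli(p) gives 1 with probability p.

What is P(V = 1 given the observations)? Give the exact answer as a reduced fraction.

P(V = 1 | obs) = 1/7

Enumerate traces; 64 have nonzero weight after conditioning:
  (V=0, W=0, Z=0, Y=0, U=2, X=0) weight 1/64
  (V=0, W=0, Z=0, Y=0, U=2, X=1) weight 1/64
  (V=0, W=0, Z=0, Y=0, U=3, X=0) weight 1/64
  (V=0, W=0, Z=0, Y=0, U=3, X=1) weight 1/64
  (V=0, W=0, Z=0, Y=1, U=2, X=0) weight 1/64
  (V=0, W=0, Z=0, Y=1, U=2, X=1) weight 1/64
  (V=0, W=0, Z=0, Y=1, U=3, X=0) weight 1/64
  (V=0, W=0, Z=0, Y=1, U=3, X=1) weight 1/64
  (V=1, W=0, Z=1, Y=0, U=2, X=0) weight 1/256
  … 55 more
Group by V:
  weight(V=0) = 1/2
  weight(V=1) = 1/12
Total weight = 1/2 + 1/12 = 7/12
P(V=0 | obs) = 1/2 / 7/12 = 6/7
P(V=1 | obs) = 1/12 / 7/12 = 1/7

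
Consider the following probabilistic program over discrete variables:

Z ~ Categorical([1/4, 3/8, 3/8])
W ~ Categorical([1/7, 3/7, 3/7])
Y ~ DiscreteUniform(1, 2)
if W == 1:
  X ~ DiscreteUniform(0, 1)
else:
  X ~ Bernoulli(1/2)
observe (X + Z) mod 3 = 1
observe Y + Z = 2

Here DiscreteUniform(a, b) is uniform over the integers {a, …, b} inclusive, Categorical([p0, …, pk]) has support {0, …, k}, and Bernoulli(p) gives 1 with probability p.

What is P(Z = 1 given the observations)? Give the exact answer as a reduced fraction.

P(Z = 1 | obs) = 3/5

Enumerate traces; 6 have nonzero weight after conditioning:
  (Z=0, W=0, Y=2, X=1) weight 1/112
  (Z=0, W=1, Y=2, X=1) weight 3/112
  (Z=0, W=2, Y=2, X=1) weight 3/112
  (Z=1, W=0, Y=1, X=0) weight 3/224
  (Z=1, W=1, Y=1, X=0) weight 9/224
  (Z=1, W=2, Y=1, X=0) weight 9/224
Group by Z:
  weight(Z=0) = 1/16
  weight(Z=1) = 3/32
Total weight = 1/16 + 3/32 = 5/32
P(Z=0 | obs) = 1/16 / 5/32 = 2/5
P(Z=1 | obs) = 3/32 / 5/32 = 3/5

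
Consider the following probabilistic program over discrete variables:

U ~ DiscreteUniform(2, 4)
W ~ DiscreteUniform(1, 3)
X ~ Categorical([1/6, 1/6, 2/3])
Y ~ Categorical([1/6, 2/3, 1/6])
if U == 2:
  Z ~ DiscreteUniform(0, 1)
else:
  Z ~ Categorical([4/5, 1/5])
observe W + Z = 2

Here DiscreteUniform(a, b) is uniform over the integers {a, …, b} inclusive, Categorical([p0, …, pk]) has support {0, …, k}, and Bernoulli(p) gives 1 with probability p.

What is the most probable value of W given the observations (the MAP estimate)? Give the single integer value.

Enumerate traces; 54 have nonzero weight after conditioning:
  (U=2, W=1, X=0, Y=0, Z=1) weight 1/648
  (U=2, W=1, X=0, Y=1, Z=1) weight 1/162
  (U=2, W=1, X=0, Y=2, Z=1) weight 1/648
  (U=2, W=1, X=1, Y=0, Z=1) weight 1/648
  (U=2, W=1, X=1, Y=1, Z=1) weight 1/162
  (U=2, W=1, X=1, Y=2, Z=1) weight 1/648
  (U=2, W=1, X=2, Y=0, Z=1) weight 1/162
  (U=2, W=1, X=2, Y=1, Z=1) weight 2/81
  (U=2, W=2, X=0, Y=0, Z=0) weight 1/648
  … 45 more
Group by W:
  weight(W=1) = 1/10
  weight(W=2) = 7/30
Total weight = 1/10 + 7/30 = 1/3
P(W=1 | obs) = 1/10 / 1/3 = 3/10
P(W=2 | obs) = 7/30 / 1/3 = 7/10
argmax = 2

argmax_v P(W = v | obs) = 2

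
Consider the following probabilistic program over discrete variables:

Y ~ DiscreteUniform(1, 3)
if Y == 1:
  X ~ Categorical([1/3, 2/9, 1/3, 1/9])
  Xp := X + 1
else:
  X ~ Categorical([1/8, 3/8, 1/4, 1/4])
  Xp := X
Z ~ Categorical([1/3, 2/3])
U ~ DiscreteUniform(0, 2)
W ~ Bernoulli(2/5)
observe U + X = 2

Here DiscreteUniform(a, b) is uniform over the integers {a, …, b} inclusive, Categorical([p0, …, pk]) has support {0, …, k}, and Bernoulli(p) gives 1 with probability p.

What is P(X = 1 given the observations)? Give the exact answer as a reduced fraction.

P(X = 1 | obs) = 35/86

Enumerate traces; 36 have nonzero weight after conditioning:
  (Y=1, X=0, Z=0, U=2, W=0) weight 1/135
  (Y=1, X=0, Z=0, U=2, W=1) weight 2/405
  (Y=1, X=0, Z=1, U=2, W=0) weight 2/135
  (Y=1, X=0, Z=1, U=2, W=1) weight 4/405
  (Y=1, X=1, Z=0, U=1, W=0) weight 2/405
  (Y=1, X=1, Z=0, U=1, W=1) weight 4/1215
  (Y=1, X=1, Z=1, U=1, W=0) weight 4/405
  (Y=1, X=1, Z=1, U=1, W=1) weight 8/1215
  (Y=1, X=2, Z=0, U=0, W=0) weight 1/135
  … 27 more
Group by X:
  weight(X=0) = 7/108
  weight(X=1) = 35/324
  weight(X=2) = 5/54
Total weight = 7/108 + 35/324 + 5/54 = 43/162
P(X=0 | obs) = 7/108 / 43/162 = 21/86
P(X=1 | obs) = 35/324 / 43/162 = 35/86
P(X=2 | obs) = 5/54 / 43/162 = 15/43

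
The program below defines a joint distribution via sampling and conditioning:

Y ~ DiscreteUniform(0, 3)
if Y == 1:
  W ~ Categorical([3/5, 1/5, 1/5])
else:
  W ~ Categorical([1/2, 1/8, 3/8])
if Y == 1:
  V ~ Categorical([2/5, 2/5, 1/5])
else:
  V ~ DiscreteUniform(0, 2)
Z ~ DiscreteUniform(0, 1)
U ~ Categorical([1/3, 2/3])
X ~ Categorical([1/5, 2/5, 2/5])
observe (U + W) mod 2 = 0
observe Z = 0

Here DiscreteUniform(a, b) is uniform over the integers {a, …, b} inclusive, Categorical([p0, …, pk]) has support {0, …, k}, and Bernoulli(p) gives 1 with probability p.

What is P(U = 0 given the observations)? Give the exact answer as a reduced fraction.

P(U = 0 | obs) = 137/183

Enumerate traces; 108 have nonzero weight after conditioning:
  (Y=0, W=0, V=0, Z=0, U=0, X=0) weight 1/720
  (Y=0, W=0, V=0, Z=0, U=0, X=1) weight 1/360
  (Y=0, W=0, V=0, Z=0, U=0, X=2) weight 1/360
  (Y=0, W=0, V=1, Z=0, U=0, X=0) weight 1/720
  (Y=0, W=0, V=1, Z=0, U=0, X=1) weight 1/360
  (Y=0, W=0, V=1, Z=0, U=0, X=2) weight 1/360
  (Y=0, W=0, V=2, Z=0, U=0, X=0) weight 1/720
  (Y=0, W=0, V=2, Z=0, U=0, X=1) weight 1/360
  (Y=0, W=1, V=0, Z=0, U=1, X=0) weight 1/1440
  … 99 more
Group by U:
  weight(U=0) = 137/960
  weight(U=1) = 23/480
Total weight = 137/960 + 23/480 = 61/320
P(U=0 | obs) = 137/960 / 61/320 = 137/183
P(U=1 | obs) = 23/480 / 61/320 = 46/183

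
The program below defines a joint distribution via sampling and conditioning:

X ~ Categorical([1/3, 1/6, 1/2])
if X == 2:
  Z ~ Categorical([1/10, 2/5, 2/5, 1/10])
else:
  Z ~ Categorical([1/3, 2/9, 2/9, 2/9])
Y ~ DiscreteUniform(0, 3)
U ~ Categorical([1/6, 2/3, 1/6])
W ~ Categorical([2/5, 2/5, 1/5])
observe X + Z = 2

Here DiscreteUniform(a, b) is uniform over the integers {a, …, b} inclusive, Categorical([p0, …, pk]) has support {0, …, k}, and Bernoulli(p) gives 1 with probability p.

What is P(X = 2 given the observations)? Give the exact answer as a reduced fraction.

Enumerate traces; 108 have nonzero weight after conditioning:
  (X=0, Z=2, Y=0, U=0, W=0) weight 1/810
  (X=0, Z=2, Y=0, U=0, W=1) weight 1/810
  (X=0, Z=2, Y=0, U=0, W=2) weight 1/1620
  (X=0, Z=2, Y=0, U=1, W=0) weight 2/405
  (X=0, Z=2, Y=0, U=1, W=1) weight 2/405
  (X=0, Z=2, Y=0, U=1, W=2) weight 1/405
  (X=0, Z=2, Y=0, U=2, W=0) weight 1/810
  (X=0, Z=2, Y=0, U=2, W=1) weight 1/810
  (X=1, Z=1, Y=0, U=0, W=0) weight 1/1620
  (X=2, Z=0, Y=0, U=0, W=0) weight 1/1200
  … 98 more
Group by X:
  weight(X=0) = 2/27
  weight(X=1) = 1/27
  weight(X=2) = 1/20
Total weight = 2/27 + 1/27 + 1/20 = 29/180
P(X=0 | obs) = 2/27 / 29/180 = 40/87
P(X=1 | obs) = 1/27 / 29/180 = 20/87
P(X=2 | obs) = 1/20 / 29/180 = 9/29

P(X = 2 | obs) = 9/29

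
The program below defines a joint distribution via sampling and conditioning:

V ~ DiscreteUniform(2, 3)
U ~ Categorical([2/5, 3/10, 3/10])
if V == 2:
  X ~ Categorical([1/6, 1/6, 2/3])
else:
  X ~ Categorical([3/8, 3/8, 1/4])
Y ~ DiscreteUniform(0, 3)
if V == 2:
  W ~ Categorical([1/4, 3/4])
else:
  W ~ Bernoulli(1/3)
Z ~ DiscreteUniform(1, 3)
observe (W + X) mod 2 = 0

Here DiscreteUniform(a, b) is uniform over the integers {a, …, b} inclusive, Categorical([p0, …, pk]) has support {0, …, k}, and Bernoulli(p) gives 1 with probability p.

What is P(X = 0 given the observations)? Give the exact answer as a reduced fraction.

P(X = 0 | obs) = 1/3

Enumerate traces; 216 have nonzero weight after conditioning:
  (V=2, U=0, X=0, Y=0, W=0, Z=1) weight 1/1440
  (V=2, U=0, X=0, Y=0, W=0, Z=2) weight 1/1440
  (V=2, U=0, X=0, Y=0, W=0, Z=3) weight 1/1440
  (V=2, U=0, X=0, Y=1, W=0, Z=1) weight 1/1440
  (V=2, U=0, X=0, Y=1, W=0, Z=2) weight 1/1440
  (V=2, U=0, X=0, Y=1, W=0, Z=3) weight 1/1440
  (V=2, U=0, X=0, Y=2, W=0, Z=1) weight 1/1440
  (V=2, U=0, X=0, Y=2, W=0, Z=2) weight 1/1440
  (V=2, U=0, X=1, Y=0, W=1, Z=1) weight 1/480
  (V=2, U=0, X=2, Y=0, W=0, Z=1) weight 1/360
  … 206 more
Group by X:
  weight(X=0) = 7/48
  weight(X=1) = 1/8
  weight(X=2) = 1/6
Total weight = 7/48 + 1/8 + 1/6 = 7/16
P(X=0 | obs) = 7/48 / 7/16 = 1/3
P(X=1 | obs) = 1/8 / 7/16 = 2/7
P(X=2 | obs) = 1/6 / 7/16 = 8/21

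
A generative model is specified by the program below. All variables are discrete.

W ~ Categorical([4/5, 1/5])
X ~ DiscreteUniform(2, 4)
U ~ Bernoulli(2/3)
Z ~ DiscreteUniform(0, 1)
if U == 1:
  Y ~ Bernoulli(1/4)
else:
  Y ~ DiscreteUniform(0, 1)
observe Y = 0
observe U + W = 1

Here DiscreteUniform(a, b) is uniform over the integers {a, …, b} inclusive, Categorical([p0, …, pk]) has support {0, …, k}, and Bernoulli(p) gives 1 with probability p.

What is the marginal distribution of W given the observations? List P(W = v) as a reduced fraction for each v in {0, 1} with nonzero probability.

Enumerate traces; 12 have nonzero weight after conditioning:
  (W=0, X=2, U=1, Z=0, Y=0) weight 1/15
  (W=0, X=2, U=1, Z=1, Y=0) weight 1/15
  (W=0, X=3, U=1, Z=0, Y=0) weight 1/15
  (W=0, X=3, U=1, Z=1, Y=0) weight 1/15
  (W=0, X=4, U=1, Z=0, Y=0) weight 1/15
  (W=0, X=4, U=1, Z=1, Y=0) weight 1/15
  (W=1, X=2, U=0, Z=0, Y=0) weight 1/180
  (W=1, X=2, U=0, Z=1, Y=0) weight 1/180
  … 4 more
Group by W:
  weight(W=0) = 2/5
  weight(W=1) = 1/30
Total weight = 2/5 + 1/30 = 13/30
P(W=0 | obs) = 2/5 / 13/30 = 12/13
P(W=1 | obs) = 1/30 / 13/30 = 1/13

P(W=0) = 12/13, P(W=1) = 1/13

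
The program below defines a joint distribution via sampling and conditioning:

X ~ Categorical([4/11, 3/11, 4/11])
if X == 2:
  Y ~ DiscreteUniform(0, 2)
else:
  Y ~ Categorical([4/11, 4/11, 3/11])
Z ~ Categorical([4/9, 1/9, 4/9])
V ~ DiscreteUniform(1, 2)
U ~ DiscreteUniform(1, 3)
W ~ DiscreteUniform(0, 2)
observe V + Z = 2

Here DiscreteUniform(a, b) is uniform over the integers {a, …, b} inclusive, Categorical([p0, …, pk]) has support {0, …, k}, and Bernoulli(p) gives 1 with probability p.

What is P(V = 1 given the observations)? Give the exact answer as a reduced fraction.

P(V = 1 | obs) = 1/5

Enumerate traces; 162 have nonzero weight after conditioning:
  (X=0, Y=0, Z=0, V=2, U=1, W=0) weight 32/9801
  (X=0, Y=0, Z=0, V=2, U=1, W=1) weight 32/9801
  (X=0, Y=0, Z=0, V=2, U=1, W=2) weight 32/9801
  (X=0, Y=0, Z=0, V=2, U=2, W=0) weight 32/9801
  (X=0, Y=0, Z=0, V=2, U=2, W=1) weight 32/9801
  (X=0, Y=0, Z=0, V=2, U=2, W=2) weight 32/9801
  (X=0, Y=0, Z=0, V=2, U=3, W=0) weight 32/9801
  (X=0, Y=0, Z=0, V=2, U=3, W=1) weight 32/9801
  (X=0, Y=0, Z=1, V=1, U=1, W=0) weight 8/9801
  … 153 more
Group by V:
  weight(V=1) = 1/18
  weight(V=2) = 2/9
Total weight = 1/18 + 2/9 = 5/18
P(V=1 | obs) = 1/18 / 5/18 = 1/5
P(V=2 | obs) = 2/9 / 5/18 = 4/5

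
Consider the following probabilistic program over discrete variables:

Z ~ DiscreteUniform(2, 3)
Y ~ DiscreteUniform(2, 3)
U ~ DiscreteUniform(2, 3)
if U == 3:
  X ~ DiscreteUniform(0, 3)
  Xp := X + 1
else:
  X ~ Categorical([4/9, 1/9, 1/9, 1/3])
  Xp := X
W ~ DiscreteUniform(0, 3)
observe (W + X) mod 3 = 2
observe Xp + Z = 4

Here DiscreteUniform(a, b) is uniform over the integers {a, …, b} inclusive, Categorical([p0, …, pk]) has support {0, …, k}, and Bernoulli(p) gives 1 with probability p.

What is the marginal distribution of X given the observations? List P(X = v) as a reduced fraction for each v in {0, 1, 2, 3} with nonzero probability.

Enumerate traces; 10 have nonzero weight after conditioning:
  (Z=2, Y=2, U=2, X=2, W=0) weight 1/288
  (Z=2, Y=2, U=2, X=2, W=3) weight 1/288
  (Z=2, Y=2, U=3, X=1, W=1) weight 1/128
  (Z=2, Y=3, U=2, X=2, W=0) weight 1/288
  (Z=2, Y=3, U=2, X=2, W=3) weight 1/288
  (Z=2, Y=3, U=3, X=1, W=1) weight 1/128
  (Z=3, Y=2, U=2, X=1, W=1) weight 1/288
  (Z=3, Y=2, U=3, X=0, W=2) weight 1/128
  … 2 more
Group by X:
  weight(X=0) = 1/64
  weight(X=1) = 13/576
  weight(X=2) = 1/72
Total weight = 1/64 + 13/576 + 1/72 = 5/96
P(X=0 | obs) = 1/64 / 5/96 = 3/10
P(X=1 | obs) = 13/576 / 5/96 = 13/30
P(X=2 | obs) = 1/72 / 5/96 = 4/15

P(X=0) = 3/10, P(X=1) = 13/30, P(X=2) = 4/15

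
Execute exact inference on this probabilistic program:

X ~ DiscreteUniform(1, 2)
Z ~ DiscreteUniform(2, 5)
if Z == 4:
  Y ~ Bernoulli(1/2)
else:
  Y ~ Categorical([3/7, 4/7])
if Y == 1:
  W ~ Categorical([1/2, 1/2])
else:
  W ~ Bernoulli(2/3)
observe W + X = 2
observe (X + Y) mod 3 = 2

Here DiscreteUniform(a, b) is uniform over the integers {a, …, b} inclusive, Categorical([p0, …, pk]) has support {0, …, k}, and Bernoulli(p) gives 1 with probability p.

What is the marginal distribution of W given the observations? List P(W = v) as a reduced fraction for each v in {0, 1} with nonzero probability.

Enumerate traces; 8 have nonzero weight after conditioning:
  (X=1, Z=2, Y=1, W=1) weight 1/28
  (X=1, Z=3, Y=1, W=1) weight 1/28
  (X=1, Z=4, Y=1, W=1) weight 1/32
  (X=1, Z=5, Y=1, W=1) weight 1/28
  (X=2, Z=2, Y=0, W=0) weight 1/56
  (X=2, Z=3, Y=0, W=0) weight 1/56
  (X=2, Z=4, Y=0, W=0) weight 1/48
  (X=2, Z=5, Y=0, W=0) weight 1/56
Group by W:
  weight(W=0) = 25/336
  weight(W=1) = 31/224
Total weight = 25/336 + 31/224 = 143/672
P(W=0 | obs) = 25/336 / 143/672 = 50/143
P(W=1 | obs) = 31/224 / 143/672 = 93/143

P(W=0) = 50/143, P(W=1) = 93/143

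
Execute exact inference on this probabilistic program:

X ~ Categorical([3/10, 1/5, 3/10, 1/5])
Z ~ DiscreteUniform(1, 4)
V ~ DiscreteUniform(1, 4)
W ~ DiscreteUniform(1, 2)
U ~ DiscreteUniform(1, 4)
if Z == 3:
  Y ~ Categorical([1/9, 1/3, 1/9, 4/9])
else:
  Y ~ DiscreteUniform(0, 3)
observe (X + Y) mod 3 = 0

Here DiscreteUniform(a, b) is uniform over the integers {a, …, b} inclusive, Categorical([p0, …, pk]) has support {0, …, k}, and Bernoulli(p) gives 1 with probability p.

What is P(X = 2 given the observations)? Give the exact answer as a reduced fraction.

P(X = 2 | obs) = 13/61

Enumerate traces; 768 have nonzero weight after conditioning:
  (X=0, Z=1, V=1, W=1, U=1, Y=0) weight 3/5120
  (X=0, Z=1, V=1, W=1, U=1, Y=3) weight 3/5120
  (X=0, Z=1, V=1, W=1, U=2, Y=0) weight 3/5120
  (X=0, Z=1, V=1, W=1, U=2, Y=3) weight 3/5120
  (X=0, Z=1, V=1, W=1, U=3, Y=0) weight 3/5120
  (X=0, Z=1, V=1, W=1, U=3, Y=3) weight 3/5120
  (X=0, Z=1, V=1, W=1, U=4, Y=0) weight 3/5120
  (X=0, Z=1, V=1, W=1, U=4, Y=3) weight 3/5120
  (X=1, Z=1, V=1, W=1, U=1, Y=2) weight 1/2560
  (X=2, Z=1, V=1, W=1, U=1, Y=1) weight 3/5120
  … 758 more
Group by X:
  weight(X=0) = 37/240
  weight(X=1) = 31/720
  weight(X=2) = 13/160
  weight(X=3) = 37/360
Total weight = 37/240 + 31/720 + 13/160 + 37/360 = 61/160
P(X=0 | obs) = 37/240 / 61/160 = 74/183
P(X=1 | obs) = 31/720 / 61/160 = 62/549
P(X=2 | obs) = 13/160 / 61/160 = 13/61
P(X=3 | obs) = 37/360 / 61/160 = 148/549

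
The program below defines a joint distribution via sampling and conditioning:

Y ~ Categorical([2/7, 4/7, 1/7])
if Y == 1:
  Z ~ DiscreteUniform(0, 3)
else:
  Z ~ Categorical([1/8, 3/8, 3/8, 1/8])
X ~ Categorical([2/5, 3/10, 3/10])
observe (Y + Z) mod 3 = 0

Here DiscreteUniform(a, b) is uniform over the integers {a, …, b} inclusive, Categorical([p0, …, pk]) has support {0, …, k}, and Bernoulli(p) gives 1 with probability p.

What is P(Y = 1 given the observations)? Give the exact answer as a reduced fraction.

P(Y = 1 | obs) = 8/15

Enumerate traces; 12 have nonzero weight after conditioning:
  (Y=0, Z=0, X=0) weight 1/70
  (Y=0, Z=0, X=1) weight 3/280
  (Y=0, Z=0, X=2) weight 3/280
  (Y=0, Z=3, X=0) weight 1/70
  (Y=0, Z=3, X=1) weight 3/280
  (Y=0, Z=3, X=2) weight 3/280
  (Y=1, Z=2, X=0) weight 2/35
  (Y=1, Z=2, X=1) weight 3/70
  (Y=2, Z=1, X=0) weight 3/140
  … 3 more
Group by Y:
  weight(Y=0) = 1/14
  weight(Y=1) = 1/7
  weight(Y=2) = 3/56
Total weight = 1/14 + 1/7 + 3/56 = 15/56
P(Y=0 | obs) = 1/14 / 15/56 = 4/15
P(Y=1 | obs) = 1/7 / 15/56 = 8/15
P(Y=2 | obs) = 3/56 / 15/56 = 1/5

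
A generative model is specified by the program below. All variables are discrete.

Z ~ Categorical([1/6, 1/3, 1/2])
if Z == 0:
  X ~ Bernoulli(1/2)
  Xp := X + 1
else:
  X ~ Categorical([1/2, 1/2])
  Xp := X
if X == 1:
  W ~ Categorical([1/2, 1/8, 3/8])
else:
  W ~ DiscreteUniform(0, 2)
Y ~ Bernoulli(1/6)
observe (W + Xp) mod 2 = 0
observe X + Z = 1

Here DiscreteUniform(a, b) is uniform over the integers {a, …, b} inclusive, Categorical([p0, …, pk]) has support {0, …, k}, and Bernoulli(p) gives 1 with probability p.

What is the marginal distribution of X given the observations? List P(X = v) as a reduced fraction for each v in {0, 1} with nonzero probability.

Enumerate traces; 8 have nonzero weight after conditioning:
  (Z=0, X=1, W=0, Y=0) weight 5/144
  (Z=0, X=1, W=0, Y=1) weight 1/144
  (Z=0, X=1, W=2, Y=0) weight 5/192
  (Z=0, X=1, W=2, Y=1) weight 1/192
  (Z=1, X=0, W=0, Y=0) weight 5/108
  (Z=1, X=0, W=0, Y=1) weight 1/108
  (Z=1, X=0, W=2, Y=0) weight 5/108
  (Z=1, X=0, W=2, Y=1) weight 1/108
Group by X:
  weight(X=0) = 1/9
  weight(X=1) = 7/96
Total weight = 1/9 + 7/96 = 53/288
P(X=0 | obs) = 1/9 / 53/288 = 32/53
P(X=1 | obs) = 7/96 / 53/288 = 21/53

P(X=0) = 32/53, P(X=1) = 21/53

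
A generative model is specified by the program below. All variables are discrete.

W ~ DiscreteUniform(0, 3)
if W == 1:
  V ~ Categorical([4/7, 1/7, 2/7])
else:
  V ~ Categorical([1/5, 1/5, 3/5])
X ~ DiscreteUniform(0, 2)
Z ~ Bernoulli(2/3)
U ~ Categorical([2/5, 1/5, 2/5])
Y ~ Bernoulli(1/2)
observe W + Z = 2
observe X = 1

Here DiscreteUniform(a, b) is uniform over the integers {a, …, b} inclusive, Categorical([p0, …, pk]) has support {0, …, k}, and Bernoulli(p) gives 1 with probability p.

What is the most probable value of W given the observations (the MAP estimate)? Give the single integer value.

Enumerate traces; 36 have nonzero weight after conditioning:
  (W=1, V=0, X=1, Z=1, U=0, Y=0) weight 2/315
  (W=1, V=0, X=1, Z=1, U=0, Y=1) weight 2/315
  (W=1, V=0, X=1, Z=1, U=1, Y=0) weight 1/315
  (W=1, V=0, X=1, Z=1, U=1, Y=1) weight 1/315
  (W=1, V=0, X=1, Z=1, U=2, Y=0) weight 2/315
  (W=1, V=0, X=1, Z=1, U=2, Y=1) weight 2/315
  (W=1, V=1, X=1, Z=1, U=0, Y=0) weight 1/630
  (W=1, V=1, X=1, Z=1, U=0, Y=1) weight 1/630
  (W=2, V=0, X=1, Z=0, U=0, Y=0) weight 1/900
  … 27 more
Group by W:
  weight(W=1) = 1/18
  weight(W=2) = 1/36
Total weight = 1/18 + 1/36 = 1/12
P(W=1 | obs) = 1/18 / 1/12 = 2/3
P(W=2 | obs) = 1/36 / 1/12 = 1/3
argmax = 1

argmax_v P(W = v | obs) = 1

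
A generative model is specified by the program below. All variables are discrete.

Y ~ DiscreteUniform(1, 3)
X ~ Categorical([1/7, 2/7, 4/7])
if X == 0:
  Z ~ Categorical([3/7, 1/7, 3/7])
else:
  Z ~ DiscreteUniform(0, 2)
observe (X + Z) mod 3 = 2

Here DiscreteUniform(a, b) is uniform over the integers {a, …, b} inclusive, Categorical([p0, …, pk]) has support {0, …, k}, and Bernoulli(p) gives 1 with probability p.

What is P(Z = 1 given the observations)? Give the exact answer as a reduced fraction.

P(Z = 1 | obs) = 14/51

Enumerate traces; 9 have nonzero weight after conditioning:
  (Y=1, X=0, Z=2) weight 1/49
  (Y=1, X=1, Z=1) weight 2/63
  (Y=1, X=2, Z=0) weight 4/63
  (Y=2, X=0, Z=2) weight 1/49
  (Y=2, X=1, Z=1) weight 2/63
  (Y=2, X=2, Z=0) weight 4/63
  (Y=3, X=0, Z=2) weight 1/49
  (Y=3, X=1, Z=1) weight 2/63
  … 1 more
Group by Z:
  weight(Z=0) = 4/21
  weight(Z=1) = 2/21
  weight(Z=2) = 3/49
Total weight = 4/21 + 2/21 + 3/49 = 17/49
P(Z=0 | obs) = 4/21 / 17/49 = 28/51
P(Z=1 | obs) = 2/21 / 17/49 = 14/51
P(Z=2 | obs) = 3/49 / 17/49 = 3/17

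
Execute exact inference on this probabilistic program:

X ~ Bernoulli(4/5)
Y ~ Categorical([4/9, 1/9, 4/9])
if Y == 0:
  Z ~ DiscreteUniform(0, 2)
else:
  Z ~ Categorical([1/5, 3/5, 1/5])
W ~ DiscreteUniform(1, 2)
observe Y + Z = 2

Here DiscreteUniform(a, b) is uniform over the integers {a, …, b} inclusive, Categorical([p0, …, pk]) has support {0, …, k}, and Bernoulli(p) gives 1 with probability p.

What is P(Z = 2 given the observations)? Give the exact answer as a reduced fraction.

P(Z = 2 | obs) = 20/41

Enumerate traces; 12 have nonzero weight after conditioning:
  (X=0, Y=0, Z=2, W=1) weight 2/135
  (X=0, Y=0, Z=2, W=2) weight 2/135
  (X=0, Y=1, Z=1, W=1) weight 1/150
  (X=0, Y=1, Z=1, W=2) weight 1/150
  (X=0, Y=2, Z=0, W=1) weight 2/225
  (X=0, Y=2, Z=0, W=2) weight 2/225
  (X=1, Y=0, Z=2, W=1) weight 8/135
  (X=1, Y=0, Z=2, W=2) weight 8/135
  … 4 more
Group by Z:
  weight(Z=0) = 4/45
  weight(Z=1) = 1/15
  weight(Z=2) = 4/27
Total weight = 4/45 + 1/15 + 4/27 = 41/135
P(Z=0 | obs) = 4/45 / 41/135 = 12/41
P(Z=1 | obs) = 1/15 / 41/135 = 9/41
P(Z=2 | obs) = 4/27 / 41/135 = 20/41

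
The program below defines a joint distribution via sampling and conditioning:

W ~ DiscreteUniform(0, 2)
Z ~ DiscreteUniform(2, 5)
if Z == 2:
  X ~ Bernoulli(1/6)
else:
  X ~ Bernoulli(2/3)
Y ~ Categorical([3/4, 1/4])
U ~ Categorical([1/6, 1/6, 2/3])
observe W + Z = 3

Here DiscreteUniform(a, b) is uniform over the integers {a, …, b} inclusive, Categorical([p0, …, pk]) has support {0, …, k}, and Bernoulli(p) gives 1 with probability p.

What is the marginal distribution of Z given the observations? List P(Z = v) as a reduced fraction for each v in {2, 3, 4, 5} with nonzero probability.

Enumerate traces; 24 have nonzero weight after conditioning:
  (W=0, Z=3, X=0, Y=0, U=0) weight 1/288
  (W=0, Z=3, X=0, Y=0, U=1) weight 1/288
  (W=0, Z=3, X=0, Y=0, U=2) weight 1/72
  (W=0, Z=3, X=0, Y=1, U=0) weight 1/864
  (W=0, Z=3, X=0, Y=1, U=1) weight 1/864
  (W=0, Z=3, X=0, Y=1, U=2) weight 1/216
  (W=0, Z=3, X=1, Y=0, U=0) weight 1/144
  (W=0, Z=3, X=1, Y=0, U=1) weight 1/144
  (W=1, Z=2, X=0, Y=0, U=0) weight 5/576
  … 15 more
Group by Z:
  weight(Z=2) = 1/12
  weight(Z=3) = 1/12
Total weight = 1/12 + 1/12 = 1/6
P(Z=2 | obs) = 1/12 / 1/6 = 1/2
P(Z=3 | obs) = 1/12 / 1/6 = 1/2

P(Z=2) = 1/2, P(Z=3) = 1/2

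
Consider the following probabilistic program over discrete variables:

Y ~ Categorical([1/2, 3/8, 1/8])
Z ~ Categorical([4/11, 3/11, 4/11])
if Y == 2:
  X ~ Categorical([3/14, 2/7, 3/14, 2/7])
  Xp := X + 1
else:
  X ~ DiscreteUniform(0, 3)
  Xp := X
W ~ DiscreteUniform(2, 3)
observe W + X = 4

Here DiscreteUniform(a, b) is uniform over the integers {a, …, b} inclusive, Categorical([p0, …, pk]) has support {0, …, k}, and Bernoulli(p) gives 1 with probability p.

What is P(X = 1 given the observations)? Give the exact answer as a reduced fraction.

Enumerate traces; 18 have nonzero weight after conditioning:
  (Y=0, Z=0, X=1, W=3) weight 1/44
  (Y=0, Z=0, X=2, W=2) weight 1/44
  (Y=0, Z=1, X=1, W=3) weight 3/176
  (Y=0, Z=1, X=2, W=2) weight 3/176
  (Y=0, Z=2, X=1, W=3) weight 1/44
  (Y=0, Z=2, X=2, W=2) weight 1/44
  (Y=1, Z=0, X=1, W=3) weight 3/176
  (Y=1, Z=0, X=2, W=2) weight 3/176
  … 10 more
Group by X:
  weight(X=1) = 57/448
  weight(X=2) = 55/448
Total weight = 57/448 + 55/448 = 1/4
P(X=1 | obs) = 57/448 / 1/4 = 57/112
P(X=2 | obs) = 55/448 / 1/4 = 55/112

P(X = 1 | obs) = 57/112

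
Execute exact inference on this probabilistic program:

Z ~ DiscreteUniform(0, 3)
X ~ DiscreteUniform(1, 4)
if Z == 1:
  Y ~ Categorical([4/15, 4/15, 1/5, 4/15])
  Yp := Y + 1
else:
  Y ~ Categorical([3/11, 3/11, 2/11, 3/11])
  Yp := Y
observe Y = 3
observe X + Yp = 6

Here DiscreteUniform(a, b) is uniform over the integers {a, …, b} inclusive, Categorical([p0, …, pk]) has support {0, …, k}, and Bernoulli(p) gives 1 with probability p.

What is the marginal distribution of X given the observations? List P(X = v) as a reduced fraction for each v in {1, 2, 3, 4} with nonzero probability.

P(X=2) = 44/179, P(X=3) = 135/179

Enumerate traces; 4 have nonzero weight after conditioning:
  (Z=0, X=3, Y=3) weight 3/176
  (Z=1, X=2, Y=3) weight 1/60
  (Z=2, X=3, Y=3) weight 3/176
  (Z=3, X=3, Y=3) weight 3/176
Group by X:
  weight(X=2) = 1/60
  weight(X=3) = 9/176
Total weight = 1/60 + 9/176 = 179/2640
P(X=2 | obs) = 1/60 / 179/2640 = 44/179
P(X=3 | obs) = 9/176 / 179/2640 = 135/179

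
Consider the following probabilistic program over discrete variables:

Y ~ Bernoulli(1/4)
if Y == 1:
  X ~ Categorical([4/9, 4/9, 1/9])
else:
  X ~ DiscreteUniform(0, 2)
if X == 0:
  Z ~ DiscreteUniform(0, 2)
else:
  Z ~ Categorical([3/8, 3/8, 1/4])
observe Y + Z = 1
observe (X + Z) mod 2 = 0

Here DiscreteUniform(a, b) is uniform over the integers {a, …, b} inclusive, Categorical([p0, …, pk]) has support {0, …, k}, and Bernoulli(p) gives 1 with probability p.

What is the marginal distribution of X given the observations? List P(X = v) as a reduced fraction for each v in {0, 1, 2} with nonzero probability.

Enumerate traces; 3 have nonzero weight after conditioning:
  (Y=0, X=1, Z=1) weight 3/32
  (Y=1, X=0, Z=0) weight 1/27
  (Y=1, X=2, Z=0) weight 1/96
Group by X:
  weight(X=0) = 1/27
  weight(X=1) = 3/32
  weight(X=2) = 1/96
Total weight = 1/27 + 3/32 + 1/96 = 61/432
P(X=0 | obs) = 1/27 / 61/432 = 16/61
P(X=1 | obs) = 3/32 / 61/432 = 81/122
P(X=2 | obs) = 1/96 / 61/432 = 9/122

P(X=0) = 16/61, P(X=1) = 81/122, P(X=2) = 9/122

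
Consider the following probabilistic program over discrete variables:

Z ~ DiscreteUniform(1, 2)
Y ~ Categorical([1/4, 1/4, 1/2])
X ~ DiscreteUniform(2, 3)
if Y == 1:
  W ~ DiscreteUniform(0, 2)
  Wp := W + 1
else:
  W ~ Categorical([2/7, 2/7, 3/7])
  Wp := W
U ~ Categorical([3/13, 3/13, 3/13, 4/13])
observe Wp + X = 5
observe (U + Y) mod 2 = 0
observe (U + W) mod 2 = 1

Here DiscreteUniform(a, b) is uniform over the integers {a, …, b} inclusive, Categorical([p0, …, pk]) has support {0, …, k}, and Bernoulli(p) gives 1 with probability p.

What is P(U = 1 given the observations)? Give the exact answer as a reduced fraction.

Enumerate traces; 4 have nonzero weight after conditioning:
  (Z=1, Y=1, X=2, W=2, U=1) weight 1/208
  (Z=1, Y=1, X=2, W=2, U=3) weight 1/156
  (Z=2, Y=1, X=2, W=2, U=1) weight 1/208
  (Z=2, Y=1, X=2, W=2, U=3) weight 1/156
Group by U:
  weight(U=1) = 1/104
  weight(U=3) = 1/78
Total weight = 1/104 + 1/78 = 7/312
P(U=1 | obs) = 1/104 / 7/312 = 3/7
P(U=3 | obs) = 1/78 / 7/312 = 4/7

P(U = 1 | obs) = 3/7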